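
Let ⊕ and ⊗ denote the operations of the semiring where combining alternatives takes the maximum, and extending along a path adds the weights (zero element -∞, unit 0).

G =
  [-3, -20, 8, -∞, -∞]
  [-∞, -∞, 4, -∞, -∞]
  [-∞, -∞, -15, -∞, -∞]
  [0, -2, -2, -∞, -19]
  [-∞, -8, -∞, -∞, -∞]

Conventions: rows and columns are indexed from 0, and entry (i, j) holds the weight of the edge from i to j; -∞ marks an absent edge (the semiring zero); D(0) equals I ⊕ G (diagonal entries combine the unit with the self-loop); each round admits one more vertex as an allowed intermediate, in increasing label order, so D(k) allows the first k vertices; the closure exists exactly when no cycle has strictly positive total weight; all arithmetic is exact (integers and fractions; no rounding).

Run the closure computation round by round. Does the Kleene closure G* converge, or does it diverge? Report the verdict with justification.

D(0):
  [0, -20, 8, -∞, -∞]
  [-∞, 0, 4, -∞, -∞]
  [-∞, -∞, 0, -∞, -∞]
  [0, -2, -2, 0, -19]
  [-∞, -8, -∞, -∞, 0]
D(1):
  [0, -20, 8, -∞, -∞]
  [-∞, 0, 4, -∞, -∞]
  [-∞, -∞, 0, -∞, -∞]
  [0, -2, 8, 0, -19]
  [-∞, -8, -∞, -∞, 0]
D(2):
  [0, -20, 8, -∞, -∞]
  [-∞, 0, 4, -∞, -∞]
  [-∞, -∞, 0, -∞, -∞]
  [0, -2, 8, 0, -19]
  [-∞, -8, -4, -∞, 0]
D(3):
  [0, -20, 8, -∞, -∞]
  [-∞, 0, 4, -∞, -∞]
  [-∞, -∞, 0, -∞, -∞]
  [0, -2, 8, 0, -19]
  [-∞, -8, -4, -∞, 0]
D(4):
  [0, -20, 8, -∞, -∞]
  [-∞, 0, 4, -∞, -∞]
  [-∞, -∞, 0, -∞, -∞]
  [0, -2, 8, 0, -19]
  [-∞, -8, -4, -∞, 0]
D(5):
  [0, -20, 8, -∞, -∞]
  [-∞, 0, 4, -∞, -∞]
  [-∞, -∞, 0, -∞, -∞]
  [0, -2, 8, 0, -19]
  [-∞, -8, -4, -∞, 0]
Key observation: every diagonal entry stays at the unit through all rounds, so no improving cycle exists.
Answer: CONVERGES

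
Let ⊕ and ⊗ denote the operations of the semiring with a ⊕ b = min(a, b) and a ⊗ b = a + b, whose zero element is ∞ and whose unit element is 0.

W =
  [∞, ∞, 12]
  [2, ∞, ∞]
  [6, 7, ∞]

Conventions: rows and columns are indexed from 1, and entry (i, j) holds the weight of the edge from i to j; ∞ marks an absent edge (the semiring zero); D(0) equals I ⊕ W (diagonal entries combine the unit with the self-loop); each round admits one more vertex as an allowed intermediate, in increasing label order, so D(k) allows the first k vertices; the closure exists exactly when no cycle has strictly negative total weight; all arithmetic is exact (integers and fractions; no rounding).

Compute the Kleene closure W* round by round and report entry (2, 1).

D(0):
  [0, ∞, 12]
  [2, 0, ∞]
  [6, 7, 0]
D(1):
  [0, ∞, 12]
  [2, 0, 14]
  [6, 7, 0]
D(2):
  [0, ∞, 12]
  [2, 0, 14]
  [6, 7, 0]
D(3):
  [0, 19, 12]
  [2, 0, 14]
  [6, 7, 0]
Answer: W*[2][1] = 2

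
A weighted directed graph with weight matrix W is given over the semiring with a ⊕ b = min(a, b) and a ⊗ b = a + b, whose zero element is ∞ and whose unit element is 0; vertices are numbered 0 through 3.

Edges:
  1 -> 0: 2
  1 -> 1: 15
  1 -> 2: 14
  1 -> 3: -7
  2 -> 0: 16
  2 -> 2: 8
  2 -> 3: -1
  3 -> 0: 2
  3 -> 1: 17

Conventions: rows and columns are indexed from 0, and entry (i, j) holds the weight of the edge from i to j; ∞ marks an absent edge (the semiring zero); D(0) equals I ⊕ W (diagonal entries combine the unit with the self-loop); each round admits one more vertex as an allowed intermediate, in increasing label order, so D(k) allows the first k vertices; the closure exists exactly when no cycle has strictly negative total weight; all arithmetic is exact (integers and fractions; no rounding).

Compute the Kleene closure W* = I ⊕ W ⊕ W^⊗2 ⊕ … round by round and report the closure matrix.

D(0):
  [0, ∞, ∞, ∞]
  [2, 0, 14, -7]
  [16, ∞, 0, -1]
  [2, 17, ∞, 0]
D(1):
  [0, ∞, ∞, ∞]
  [2, 0, 14, -7]
  [16, ∞, 0, -1]
  [2, 17, ∞, 0]
D(2):
  [0, ∞, ∞, ∞]
  [2, 0, 14, -7]
  [16, ∞, 0, -1]
  [2, 17, 31, 0]
D(3):
  [0, ∞, ∞, ∞]
  [2, 0, 14, -7]
  [16, ∞, 0, -1]
  [2, 17, 31, 0]
D(4):
  [0, ∞, ∞, ∞]
  [-5, 0, 14, -7]
  [1, 16, 0, -1]
  [2, 17, 31, 0]
Answer: W* = [[0, ∞, ∞, ∞], [-5, 0, 14, -7], [1, 16, 0, -1], [2, 17, 31, 0]]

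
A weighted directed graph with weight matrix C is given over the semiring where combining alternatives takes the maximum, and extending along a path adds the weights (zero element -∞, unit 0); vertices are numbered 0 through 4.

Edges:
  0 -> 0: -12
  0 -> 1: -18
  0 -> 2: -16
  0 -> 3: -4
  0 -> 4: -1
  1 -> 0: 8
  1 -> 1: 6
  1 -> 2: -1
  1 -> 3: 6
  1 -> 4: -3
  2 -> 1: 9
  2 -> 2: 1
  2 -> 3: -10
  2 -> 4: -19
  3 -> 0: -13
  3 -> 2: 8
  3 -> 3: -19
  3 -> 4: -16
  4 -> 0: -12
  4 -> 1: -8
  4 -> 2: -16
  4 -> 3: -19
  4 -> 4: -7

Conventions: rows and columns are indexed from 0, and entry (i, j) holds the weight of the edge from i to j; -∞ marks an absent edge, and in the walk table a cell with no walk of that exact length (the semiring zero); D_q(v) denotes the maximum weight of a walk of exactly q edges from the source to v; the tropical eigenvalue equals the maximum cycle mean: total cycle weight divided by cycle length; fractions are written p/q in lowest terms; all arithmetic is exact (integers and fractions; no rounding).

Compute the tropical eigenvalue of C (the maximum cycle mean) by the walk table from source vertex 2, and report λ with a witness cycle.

q=0: [-∞, -∞, 0, -∞, -∞]
q=1: [-∞, 9, 1, -10, -19]
q=2: [17, 15, 8, 15, 6]
q=3: [23, 21, 23, 21, 16]
q=4: [29, 32, 29, 27, 22]
q=5: [40, 38, 35, 38, 29]
Optimal cycle mean attained by: cycle 1->3->2->1, total 6 + 8 + 9, length 3.
Answer: λ = 23/3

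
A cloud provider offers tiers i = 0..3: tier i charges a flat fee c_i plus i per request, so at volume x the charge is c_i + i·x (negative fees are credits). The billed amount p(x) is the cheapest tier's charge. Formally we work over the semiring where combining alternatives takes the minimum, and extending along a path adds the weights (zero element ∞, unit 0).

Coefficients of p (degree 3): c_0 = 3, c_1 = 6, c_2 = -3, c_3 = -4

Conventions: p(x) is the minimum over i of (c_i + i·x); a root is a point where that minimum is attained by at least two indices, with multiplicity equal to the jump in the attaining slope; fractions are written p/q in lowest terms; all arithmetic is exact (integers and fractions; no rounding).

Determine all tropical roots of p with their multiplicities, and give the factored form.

hull edge (i=0, c=3) to (i=2, c=-3): slope -3, span 2
hull edge (i=2, c=-3) to (i=3, c=-4): slope -1, span 1
Factored form: p(x) = -4 ⊗ (x ⊕ 1) ⊗ (x ⊕ 3) ⊗ (x ⊕ 3)
Answer: roots = 1 (mult 1), 3 (mult 2)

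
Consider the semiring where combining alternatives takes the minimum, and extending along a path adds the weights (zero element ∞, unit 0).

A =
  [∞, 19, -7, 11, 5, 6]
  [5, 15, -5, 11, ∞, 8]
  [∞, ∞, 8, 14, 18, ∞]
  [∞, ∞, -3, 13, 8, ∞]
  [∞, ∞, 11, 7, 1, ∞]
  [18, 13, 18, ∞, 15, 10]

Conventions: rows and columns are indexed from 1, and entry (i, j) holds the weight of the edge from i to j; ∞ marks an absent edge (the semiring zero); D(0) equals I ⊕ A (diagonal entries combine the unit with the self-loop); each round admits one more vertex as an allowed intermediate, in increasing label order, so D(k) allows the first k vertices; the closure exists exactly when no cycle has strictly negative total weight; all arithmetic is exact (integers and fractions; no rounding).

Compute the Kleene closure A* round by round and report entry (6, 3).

D(0):
  [0, 19, -7, 11, 5, 6]
  [5, 0, -5, 11, ∞, 8]
  [∞, ∞, 0, 14, 18, ∞]
  [∞, ∞, -3, 0, 8, ∞]
  [∞, ∞, 11, 7, 0, ∞]
  [18, 13, 18, ∞, 15, 0]
D(1):
  [0, 19, -7, 11, 5, 6]
  [5, 0, -5, 11, 10, 8]
  [∞, ∞, 0, 14, 18, ∞]
  [∞, ∞, -3, 0, 8, ∞]
  [∞, ∞, 11, 7, 0, ∞]
  [18, 13, 11, 29, 15, 0]
D(2):
  [0, 19, -7, 11, 5, 6]
  [5, 0, -5, 11, 10, 8]
  [∞, ∞, 0, 14, 18, ∞]
  [∞, ∞, -3, 0, 8, ∞]
  [∞, ∞, 11, 7, 0, ∞]
  [18, 13, 8, 24, 15, 0]
D(3):
  [0, 19, -7, 7, 5, 6]
  [5, 0, -5, 9, 10, 8]
  [∞, ∞, 0, 14, 18, ∞]
  [∞, ∞, -3, 0, 8, ∞]
  [∞, ∞, 11, 7, 0, ∞]
  [18, 13, 8, 22, 15, 0]
D(4):
  [0, 19, -7, 7, 5, 6]
  [5, 0, -5, 9, 10, 8]
  [∞, ∞, 0, 14, 18, ∞]
  [∞, ∞, -3, 0, 8, ∞]
  [∞, ∞, 4, 7, 0, ∞]
  [18, 13, 8, 22, 15, 0]
D(5):
  [0, 19, -7, 7, 5, 6]
  [5, 0, -5, 9, 10, 8]
  [∞, ∞, 0, 14, 18, ∞]
  [∞, ∞, -3, 0, 8, ∞]
  [∞, ∞, 4, 7, 0, ∞]
  [18, 13, 8, 22, 15, 0]
D(6):
  [0, 19, -7, 7, 5, 6]
  [5, 0, -5, 9, 10, 8]
  [∞, ∞, 0, 14, 18, ∞]
  [∞, ∞, -3, 0, 8, ∞]
  [∞, ∞, 4, 7, 0, ∞]
  [18, 13, 8, 22, 15, 0]
Answer: A*[6][3] = 8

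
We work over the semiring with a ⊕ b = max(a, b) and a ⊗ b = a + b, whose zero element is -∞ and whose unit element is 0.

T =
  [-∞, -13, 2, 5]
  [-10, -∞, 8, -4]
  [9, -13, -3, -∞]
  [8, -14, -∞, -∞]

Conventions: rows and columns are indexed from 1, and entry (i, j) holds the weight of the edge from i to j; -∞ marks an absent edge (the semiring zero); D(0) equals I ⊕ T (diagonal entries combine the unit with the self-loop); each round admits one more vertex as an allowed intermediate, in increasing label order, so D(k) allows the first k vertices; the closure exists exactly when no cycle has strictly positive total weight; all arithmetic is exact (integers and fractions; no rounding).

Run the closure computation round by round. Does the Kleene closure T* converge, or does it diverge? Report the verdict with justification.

D(0):
  [0, -13, 2, 5]
  [-10, 0, 8, -4]
  [9, -13, 0, -∞]
  [8, -14, -∞, 0]
Detection: at round 1, diagonal entry (3, 3) turns strictly positive.
Key observation: the cycle 3->1->3 has total weight 9 + 2, which is strictly positive.
Answer: DIVERGES — positive cycle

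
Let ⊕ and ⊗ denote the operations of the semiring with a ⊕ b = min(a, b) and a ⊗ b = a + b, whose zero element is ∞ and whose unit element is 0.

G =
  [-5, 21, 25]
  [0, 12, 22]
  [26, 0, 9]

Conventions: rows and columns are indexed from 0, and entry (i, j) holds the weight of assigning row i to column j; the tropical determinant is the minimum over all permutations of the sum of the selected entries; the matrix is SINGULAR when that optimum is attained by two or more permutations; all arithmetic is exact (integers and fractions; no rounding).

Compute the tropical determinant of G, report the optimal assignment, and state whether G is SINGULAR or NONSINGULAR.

σ = (0, 1, 2): (-5) + 12 + 9 = 16
σ = (0, 2, 1): (-5) + 22 + 0 = 17
σ = (1, 0, 2): 21 + 0 + 9 = 30
σ = (1, 2, 0): 21 + 22 + 26 = 69
σ = (2, 0, 1): 25 + 0 + 0 = 25
σ = (2, 1, 0): 25 + 12 + 26 = 63
Optimal value attained by: σ = (0, 1, 2).
Answer: det⊕(G) = 16; verdict: NONSINGULAR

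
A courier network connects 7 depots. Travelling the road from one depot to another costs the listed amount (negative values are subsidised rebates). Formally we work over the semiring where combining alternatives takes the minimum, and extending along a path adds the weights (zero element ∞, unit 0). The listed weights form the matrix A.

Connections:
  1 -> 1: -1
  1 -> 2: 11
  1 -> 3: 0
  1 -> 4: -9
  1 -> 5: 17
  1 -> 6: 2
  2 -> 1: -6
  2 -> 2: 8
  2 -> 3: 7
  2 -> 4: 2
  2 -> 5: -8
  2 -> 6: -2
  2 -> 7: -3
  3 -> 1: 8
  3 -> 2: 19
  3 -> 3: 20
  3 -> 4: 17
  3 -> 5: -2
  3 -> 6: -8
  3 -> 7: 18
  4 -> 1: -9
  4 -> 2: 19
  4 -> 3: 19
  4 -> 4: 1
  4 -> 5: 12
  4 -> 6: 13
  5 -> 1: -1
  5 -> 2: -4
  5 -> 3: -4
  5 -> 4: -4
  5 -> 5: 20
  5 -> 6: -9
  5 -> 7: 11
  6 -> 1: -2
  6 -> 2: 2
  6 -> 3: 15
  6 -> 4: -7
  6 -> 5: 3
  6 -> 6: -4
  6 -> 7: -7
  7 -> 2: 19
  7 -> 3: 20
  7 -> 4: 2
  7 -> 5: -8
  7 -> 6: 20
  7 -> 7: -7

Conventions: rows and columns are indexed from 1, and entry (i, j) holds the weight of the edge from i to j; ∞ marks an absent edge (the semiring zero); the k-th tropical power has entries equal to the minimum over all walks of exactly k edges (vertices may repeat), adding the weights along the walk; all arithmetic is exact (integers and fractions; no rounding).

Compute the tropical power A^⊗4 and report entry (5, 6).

A^⊗2:
  [-18, 4, -1, -10, -2, -8, -5]
  [-9, -12, -12, -15, -11, -17, -10]
  [-10, -6, -6, -15, -5, -12, -15]
  [-10, 2, -9, -18, 8, -7, 6]
  [-13, -7, -1, -16, -12, -13, -16]
  [-16, -2, -2, -11, -15, -8, -14]
  [-9, -12, -12, -12, -15, -17, -14]
A^⊗3:
  [-19, -7, -18, -27, -13, -16, -15]
  [-24, -15, -15, -24, -20, -21, -24]
  [-24, -10, -10, -19, -23, -16, -22]
  [-27, -5, -10, -19, -11, -17, -14]
  [-25, -16, -16, -22, -24, -21, -23]
  [-20, -19, -19, -25, -22, -24, -21]
  [-21, -19, -19, -24, -22, -24, -24]
A^⊗4:
  [-36, -17, -19, -28, -23, -26, -23]
  [-33, -24, -24, -33, -32, -29, -31]
  [-28, -27, -27, -33, -30, -32, -29]
  [-28, -16, -27, -36, -22, -25, -24]
  [-31, -28, -28, -34, -31, -33, -30]
  [-34, -26, -26, -31, -29, -31, -31]
  [-33, -26, -26, -31, -32, -31, -31]
Key observation: the optimum is the walk 5->6->7->5->6, with weight (-9) + (-7) + (-8) + (-9) = -33.
Optimal value attained by: walk 5->6->7->5->6.
Answer: (A^⊗4)[5][6] = -33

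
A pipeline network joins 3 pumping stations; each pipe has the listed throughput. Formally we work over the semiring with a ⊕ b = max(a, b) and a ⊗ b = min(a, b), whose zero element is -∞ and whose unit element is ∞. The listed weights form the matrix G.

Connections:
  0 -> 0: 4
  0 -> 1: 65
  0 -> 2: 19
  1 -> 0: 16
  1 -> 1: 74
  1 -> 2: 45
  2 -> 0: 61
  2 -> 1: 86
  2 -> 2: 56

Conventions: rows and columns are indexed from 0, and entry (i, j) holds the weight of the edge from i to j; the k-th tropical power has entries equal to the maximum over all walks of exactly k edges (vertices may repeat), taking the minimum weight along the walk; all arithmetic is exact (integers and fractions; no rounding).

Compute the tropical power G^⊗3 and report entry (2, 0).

G^⊗2:
  [19, 65, 45]
  [45, 74, 45]
  [56, 74, 56]
G^⊗3:
  [45, 65, 45]
  [45, 74, 45]
  [56, 74, 56]
Key observation: the optimum is the walk 2->2->2->0, with weight 56 min 56 min 61 = 56.
Optimal value attained by: walk 2->2->2->0.
Answer: (G^⊗3)[2][0] = 56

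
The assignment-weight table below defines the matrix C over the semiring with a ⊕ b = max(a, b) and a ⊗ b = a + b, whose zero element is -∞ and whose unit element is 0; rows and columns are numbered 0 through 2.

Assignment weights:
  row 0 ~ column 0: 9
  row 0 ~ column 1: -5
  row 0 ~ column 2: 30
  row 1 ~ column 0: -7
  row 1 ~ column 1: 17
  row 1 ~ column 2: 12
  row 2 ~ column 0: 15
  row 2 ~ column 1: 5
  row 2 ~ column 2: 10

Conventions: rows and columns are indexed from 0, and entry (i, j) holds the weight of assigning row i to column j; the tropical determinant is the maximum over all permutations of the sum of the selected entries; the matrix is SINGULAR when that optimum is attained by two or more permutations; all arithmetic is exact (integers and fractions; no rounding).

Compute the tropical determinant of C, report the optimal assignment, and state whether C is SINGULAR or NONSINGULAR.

σ = (0, 1, 2): 9 + 17 + 10 = 36
σ = (0, 2, 1): 9 + 12 + 5 = 26
σ = (1, 0, 2): (-5) + (-7) + 10 = -2
σ = (1, 2, 0): (-5) + 12 + 15 = 22
σ = (2, 0, 1): 30 + (-7) + 5 = 28
σ = (2, 1, 0): 30 + 17 + 15 = 62
Optimal value attained by: σ = (2, 1, 0).
Answer: det⊕(C) = 62; verdict: NONSINGULAR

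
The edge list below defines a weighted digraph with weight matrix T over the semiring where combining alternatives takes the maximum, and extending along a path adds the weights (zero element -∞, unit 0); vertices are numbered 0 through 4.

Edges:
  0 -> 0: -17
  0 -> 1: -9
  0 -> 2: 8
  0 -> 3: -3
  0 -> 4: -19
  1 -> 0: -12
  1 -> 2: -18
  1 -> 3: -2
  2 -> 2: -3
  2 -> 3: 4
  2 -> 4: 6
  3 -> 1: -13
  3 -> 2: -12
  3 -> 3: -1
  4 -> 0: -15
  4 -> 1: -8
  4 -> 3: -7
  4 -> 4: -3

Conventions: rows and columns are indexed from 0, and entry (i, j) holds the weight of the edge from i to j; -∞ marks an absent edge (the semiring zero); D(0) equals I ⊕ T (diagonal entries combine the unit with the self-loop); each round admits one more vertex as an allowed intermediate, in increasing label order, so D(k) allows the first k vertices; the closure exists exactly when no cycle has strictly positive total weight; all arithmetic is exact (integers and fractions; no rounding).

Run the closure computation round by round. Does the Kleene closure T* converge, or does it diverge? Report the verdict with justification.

D(0):
  [0, -9, 8, -3, -19]
  [-12, 0, -18, -2, -∞]
  [-∞, -∞, 0, 4, 6]
  [-∞, -13, -12, 0, -∞]
  [-15, -8, -∞, -7, 0]
D(1):
  [0, -9, 8, -3, -19]
  [-12, 0, -4, -2, -31]
  [-∞, -∞, 0, 4, 6]
  [-∞, -13, -12, 0, -∞]
  [-15, -8, -7, -7, 0]
D(2):
  [0, -9, 8, -3, -19]
  [-12, 0, -4, -2, -31]
  [-∞, -∞, 0, 4, 6]
  [-25, -13, -12, 0, -44]
  [-15, -8, -7, -7, 0]
D(3):
  [0, -9, 8, 12, 14]
  [-12, 0, -4, 0, 2]
  [-∞, -∞, 0, 4, 6]
  [-25, -13, -12, 0, -6]
  [-15, -8, -7, -3, 0]
D(4):
  [0, -1, 8, 12, 14]
  [-12, 0, -4, 0, 2]
  [-21, -9, 0, 4, 6]
  [-25, -13, -12, 0, -6]
  [-15, -8, -7, -3, 0]
D(5):
  [0, 6, 8, 12, 14]
  [-12, 0, -4, 0, 2]
  [-9, -2, 0, 4, 6]
  [-21, -13, -12, 0, -6]
  [-15, -8, -7, -3, 0]
Key observation: every diagonal entry stays at the unit through all rounds, so no improving cycle exists.
Answer: CONVERGES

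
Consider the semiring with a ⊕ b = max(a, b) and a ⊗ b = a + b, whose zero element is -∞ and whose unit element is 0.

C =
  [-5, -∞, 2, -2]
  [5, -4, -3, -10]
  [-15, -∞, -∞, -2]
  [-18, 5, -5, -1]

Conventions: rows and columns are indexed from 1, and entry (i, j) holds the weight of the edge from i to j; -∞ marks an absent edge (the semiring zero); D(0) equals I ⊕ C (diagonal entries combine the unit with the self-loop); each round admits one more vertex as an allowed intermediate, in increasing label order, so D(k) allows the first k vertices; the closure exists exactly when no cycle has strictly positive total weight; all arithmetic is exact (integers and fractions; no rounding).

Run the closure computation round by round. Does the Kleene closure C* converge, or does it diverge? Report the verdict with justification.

D(0):
  [0, -∞, 2, -2]
  [5, 0, -3, -10]
  [-15, -∞, 0, -2]
  [-18, 5, -5, 0]
D(1):
  [0, -∞, 2, -2]
  [5, 0, 7, 3]
  [-15, -∞, 0, -2]
  [-18, 5, -5, 0]
Detection: at round 2, diagonal entry (4, 4) turns strictly positive.
Key observation: the cycle 4->2->1->4 has total weight 5 + 5 + (-2), which is strictly positive.
Answer: DIVERGES — positive cycle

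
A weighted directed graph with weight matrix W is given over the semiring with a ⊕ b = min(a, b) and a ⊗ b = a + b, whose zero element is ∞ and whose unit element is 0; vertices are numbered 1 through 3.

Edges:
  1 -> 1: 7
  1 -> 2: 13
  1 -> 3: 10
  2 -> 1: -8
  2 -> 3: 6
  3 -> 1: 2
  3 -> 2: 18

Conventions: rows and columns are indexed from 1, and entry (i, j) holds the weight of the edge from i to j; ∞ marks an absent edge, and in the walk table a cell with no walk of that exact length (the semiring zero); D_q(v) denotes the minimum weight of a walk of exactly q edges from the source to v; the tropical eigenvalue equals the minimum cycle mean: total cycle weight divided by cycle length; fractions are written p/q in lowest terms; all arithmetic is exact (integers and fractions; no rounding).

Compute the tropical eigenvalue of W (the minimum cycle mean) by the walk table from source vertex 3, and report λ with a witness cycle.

q=0: [∞, ∞, 0]
q=1: [2, 18, ∞]
q=2: [9, 15, 12]
q=3: [7, 22, 19]
Optimal cycle mean attained by: cycle 1->2->1, total 13 + (-8), length 2.
Answer: λ = 5/2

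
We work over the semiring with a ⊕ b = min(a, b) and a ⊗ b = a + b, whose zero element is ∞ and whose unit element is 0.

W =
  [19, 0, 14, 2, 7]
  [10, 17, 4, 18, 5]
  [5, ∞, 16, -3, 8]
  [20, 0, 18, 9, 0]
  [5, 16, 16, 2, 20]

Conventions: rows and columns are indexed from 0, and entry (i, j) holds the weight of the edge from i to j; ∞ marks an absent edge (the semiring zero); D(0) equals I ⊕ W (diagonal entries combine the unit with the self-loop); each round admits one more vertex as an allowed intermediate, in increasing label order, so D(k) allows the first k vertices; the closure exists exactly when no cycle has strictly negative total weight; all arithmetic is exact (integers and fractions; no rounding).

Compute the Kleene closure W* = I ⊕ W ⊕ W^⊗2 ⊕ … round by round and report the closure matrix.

D(0):
  [0, 0, 14, 2, 7]
  [10, 0, 4, 18, 5]
  [5, ∞, 0, -3, 8]
  [20, 0, 18, 0, 0]
  [5, 16, 16, 2, 0]
D(1):
  [0, 0, 14, 2, 7]
  [10, 0, 4, 12, 5]
  [5, 5, 0, -3, 8]
  [20, 0, 18, 0, 0]
  [5, 5, 16, 2, 0]
D(2):
  [0, 0, 4, 2, 5]
  [10, 0, 4, 12, 5]
  [5, 5, 0, -3, 8]
  [10, 0, 4, 0, 0]
  [5, 5, 9, 2, 0]
D(3):
  [0, 0, 4, 1, 5]
  [9, 0, 4, 1, 5]
  [5, 5, 0, -3, 8]
  [9, 0, 4, 0, 0]
  [5, 5, 9, 2, 0]
D(4):
  [0, 0, 4, 1, 1]
  [9, 0, 4, 1, 1]
  [5, -3, 0, -3, -3]
  [9, 0, 4, 0, 0]
  [5, 2, 6, 2, 0]
D(5):
  [0, 0, 4, 1, 1]
  [6, 0, 4, 1, 1]
  [2, -3, 0, -3, -3]
  [5, 0, 4, 0, 0]
  [5, 2, 6, 2, 0]
Answer: W* = [[0, 0, 4, 1, 1], [6, 0, 4, 1, 1], [2, -3, 0, -3, -3], [5, 0, 4, 0, 0], [5, 2, 6, 2, 0]]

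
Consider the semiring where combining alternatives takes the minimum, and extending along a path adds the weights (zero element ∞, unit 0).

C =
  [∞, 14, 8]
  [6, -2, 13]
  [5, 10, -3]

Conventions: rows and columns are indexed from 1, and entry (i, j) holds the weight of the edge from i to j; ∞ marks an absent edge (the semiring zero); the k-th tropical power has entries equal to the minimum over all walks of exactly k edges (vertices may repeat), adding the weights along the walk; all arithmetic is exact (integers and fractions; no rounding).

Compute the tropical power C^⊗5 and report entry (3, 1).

C^⊗2:
  [13, 12, 5]
  [4, -4, 10]
  [2, 7, -6]
C^⊗3:
  [10, 10, 2]
  [2, -6, 7]
  [-1, 4, -9]
C^⊗4:
  [7, 8, -1]
  [0, -8, 4]
  [-4, 1, -12]
C^⊗5:
  [4, 6, -4]
  [-2, -10, 1]
  [-7, -2, -15]
Key observation: the optimum is the walk 3->3->3->3->3->1, with weight (-3) + (-3) + (-3) + (-3) + 5 = -7.
Optimal value attained by: walk 3->3->3->3->3->1.
Answer: (C^⊗5)[3][1] = -7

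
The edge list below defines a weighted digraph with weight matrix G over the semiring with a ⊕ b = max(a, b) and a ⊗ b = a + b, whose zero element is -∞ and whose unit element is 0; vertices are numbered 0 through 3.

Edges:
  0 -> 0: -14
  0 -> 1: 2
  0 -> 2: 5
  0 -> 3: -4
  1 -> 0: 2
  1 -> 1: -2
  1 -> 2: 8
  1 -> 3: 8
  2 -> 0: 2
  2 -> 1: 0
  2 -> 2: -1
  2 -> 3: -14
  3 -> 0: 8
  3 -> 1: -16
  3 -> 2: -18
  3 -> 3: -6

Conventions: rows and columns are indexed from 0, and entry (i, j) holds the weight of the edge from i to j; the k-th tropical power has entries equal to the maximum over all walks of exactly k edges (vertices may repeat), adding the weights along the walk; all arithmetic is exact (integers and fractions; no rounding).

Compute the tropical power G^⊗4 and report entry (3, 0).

G^⊗2:
  [7, 5, 10, 10]
  [16, 8, 7, 6]
  [2, 4, 8, 8]
  [2, 10, 13, 4]
G^⊗3:
  [18, 10, 13, 13]
  [14, 18, 21, 16]
  [16, 8, 12, 12]
  [15, 13, 18, 18]
G^⊗4:
  [21, 20, 23, 18]
  [24, 21, 26, 26]
  [20, 18, 21, 16]
  [26, 18, 21, 21]
Key observation: the optimum is the walk 3->0->1->3->0, with weight 8 + 2 + 8 + 8 = 26.
Optimal value attained by: walk 3->0->1->3->0.
Answer: (G^⊗4)[3][0] = 26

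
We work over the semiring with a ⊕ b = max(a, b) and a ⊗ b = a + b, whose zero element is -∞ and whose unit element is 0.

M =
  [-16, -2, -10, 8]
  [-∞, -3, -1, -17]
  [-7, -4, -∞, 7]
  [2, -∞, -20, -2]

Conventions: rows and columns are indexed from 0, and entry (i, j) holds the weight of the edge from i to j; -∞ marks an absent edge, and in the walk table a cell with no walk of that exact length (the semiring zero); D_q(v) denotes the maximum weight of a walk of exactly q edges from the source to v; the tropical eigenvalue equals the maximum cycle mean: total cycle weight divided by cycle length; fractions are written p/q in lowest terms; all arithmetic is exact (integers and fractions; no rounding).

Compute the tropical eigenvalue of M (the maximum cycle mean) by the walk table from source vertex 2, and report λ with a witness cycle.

q=0: [-∞, -∞, 0, -∞]
q=1: [-7, -4, -∞, 7]
q=2: [9, -7, -5, 5]
q=3: [7, 7, -1, 17]
q=4: [19, 5, 6, 15]
Optimal cycle mean attained by: cycle 0->3->0, total 8 + 2, length 2.
Answer: λ = 5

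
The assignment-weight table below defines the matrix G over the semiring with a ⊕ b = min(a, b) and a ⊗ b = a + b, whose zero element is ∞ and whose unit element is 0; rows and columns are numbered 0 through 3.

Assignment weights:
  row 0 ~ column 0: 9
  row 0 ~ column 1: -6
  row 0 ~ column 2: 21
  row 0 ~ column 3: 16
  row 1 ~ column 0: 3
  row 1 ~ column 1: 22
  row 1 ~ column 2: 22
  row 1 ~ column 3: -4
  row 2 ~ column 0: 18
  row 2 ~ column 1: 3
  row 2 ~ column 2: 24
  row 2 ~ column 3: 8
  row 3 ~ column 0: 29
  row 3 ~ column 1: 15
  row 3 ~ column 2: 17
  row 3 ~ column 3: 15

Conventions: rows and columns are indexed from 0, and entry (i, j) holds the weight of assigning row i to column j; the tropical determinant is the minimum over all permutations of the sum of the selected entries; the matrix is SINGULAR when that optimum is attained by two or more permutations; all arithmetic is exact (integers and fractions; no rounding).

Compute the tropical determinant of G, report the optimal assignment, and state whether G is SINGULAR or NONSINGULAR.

σ = (0, 1, 2, 3): 9 + 22 + 24 + 15 = 70
σ = (0, 1, 3, 2): 9 + 22 + 8 + 17 = 56
σ = (0, 2, 1, 3): 9 + 22 + 3 + 15 = 49
σ = (0, 2, 3, 1): 9 + 22 + 8 + 15 = 54
σ = (0, 3, 1, 2): 9 + (-4) + 3 + 17 = 25
σ = (0, 3, 2, 1): 9 + (-4) + 24 + 15 = 44
σ = (1, 0, 2, 3): (-6) + 3 + 24 + 15 = 36
σ = (1, 0, 3, 2): (-6) + 3 + 8 + 17 = 22
σ = (1, 2, 0, 3): (-6) + 22 + 18 + 15 = 49
σ = (1, 2, 3, 0): (-6) + 22 + 8 + 29 = 53
σ = (1, 3, 0, 2): (-6) + (-4) + 18 + 17 = 25
σ = (1, 3, 2, 0): (-6) + (-4) + 24 + 29 = 43
σ = (2, 0, 1, 3): 21 + 3 + 3 + 15 = 42
σ = (2, 0, 3, 1): 21 + 3 + 8 + 15 = 47
σ = (2, 1, 0, 3): 21 + 22 + 18 + 15 = 76
σ = (2, 1, 3, 0): 21 + 22 + 8 + 29 = 80
σ = (2, 3, 0, 1): 21 + (-4) + 18 + 15 = 50
σ = (2, 3, 1, 0): 21 + (-4) + 3 + 29 = 49
σ = (3, 0, 1, 2): 16 + 3 + 3 + 17 = 39
σ = (3, 0, 2, 1): 16 + 3 + 24 + 15 = 58
σ = (3, 1, 0, 2): 16 + 22 + 18 + 17 = 73
σ = (3, 1, 2, 0): 16 + 22 + 24 + 29 = 91
σ = (3, 2, 0, 1): 16 + 22 + 18 + 15 = 71
σ = (3, 2, 1, 0): 16 + 22 + 3 + 29 = 70
Optimal value attained by: σ = (1, 0, 3, 2).
Answer: det⊕(G) = 22; verdict: NONSINGULAR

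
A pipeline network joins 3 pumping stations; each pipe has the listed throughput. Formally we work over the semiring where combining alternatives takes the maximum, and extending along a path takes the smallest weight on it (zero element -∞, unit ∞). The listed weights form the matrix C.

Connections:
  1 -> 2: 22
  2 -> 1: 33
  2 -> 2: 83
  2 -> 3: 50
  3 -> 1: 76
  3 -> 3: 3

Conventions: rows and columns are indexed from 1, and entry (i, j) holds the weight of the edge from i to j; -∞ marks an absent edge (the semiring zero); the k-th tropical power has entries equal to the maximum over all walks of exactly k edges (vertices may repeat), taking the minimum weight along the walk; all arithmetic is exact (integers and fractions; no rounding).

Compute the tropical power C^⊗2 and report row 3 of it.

C^⊗2:
  [22, 22, 22]
  [50, 83, 50]
  [3, 22, 3]
Answer: row 3 of C^⊗2 = [3, 22, 3]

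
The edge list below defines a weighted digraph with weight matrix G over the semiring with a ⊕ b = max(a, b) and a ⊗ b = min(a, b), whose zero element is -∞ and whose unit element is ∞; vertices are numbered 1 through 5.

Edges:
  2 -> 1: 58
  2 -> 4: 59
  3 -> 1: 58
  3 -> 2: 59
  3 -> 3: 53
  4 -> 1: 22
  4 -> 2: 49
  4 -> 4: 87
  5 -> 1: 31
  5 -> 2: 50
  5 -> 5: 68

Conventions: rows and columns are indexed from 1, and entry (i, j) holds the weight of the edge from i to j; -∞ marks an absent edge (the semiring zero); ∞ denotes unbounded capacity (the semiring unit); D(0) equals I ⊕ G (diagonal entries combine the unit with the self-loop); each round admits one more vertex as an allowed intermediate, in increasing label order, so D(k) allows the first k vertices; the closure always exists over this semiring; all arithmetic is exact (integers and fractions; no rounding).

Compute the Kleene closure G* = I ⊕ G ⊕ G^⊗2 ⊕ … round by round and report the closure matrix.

D(0):
  [∞, -∞, -∞, -∞, -∞]
  [58, ∞, -∞, 59, -∞]
  [58, 59, ∞, -∞, -∞]
  [22, 49, -∞, ∞, -∞]
  [31, 50, -∞, -∞, ∞]
D(1):
  [∞, -∞, -∞, -∞, -∞]
  [58, ∞, -∞, 59, -∞]
  [58, 59, ∞, -∞, -∞]
  [22, 49, -∞, ∞, -∞]
  [31, 50, -∞, -∞, ∞]
D(2):
  [∞, -∞, -∞, -∞, -∞]
  [58, ∞, -∞, 59, -∞]
  [58, 59, ∞, 59, -∞]
  [49, 49, -∞, ∞, -∞]
  [50, 50, -∞, 50, ∞]
D(3):
  [∞, -∞, -∞, -∞, -∞]
  [58, ∞, -∞, 59, -∞]
  [58, 59, ∞, 59, -∞]
  [49, 49, -∞, ∞, -∞]
  [50, 50, -∞, 50, ∞]
D(4):
  [∞, -∞, -∞, -∞, -∞]
  [58, ∞, -∞, 59, -∞]
  [58, 59, ∞, 59, -∞]
  [49, 49, -∞, ∞, -∞]
  [50, 50, -∞, 50, ∞]
D(5):
  [∞, -∞, -∞, -∞, -∞]
  [58, ∞, -∞, 59, -∞]
  [58, 59, ∞, 59, -∞]
  [49, 49, -∞, ∞, -∞]
  [50, 50, -∞, 50, ∞]
Answer: G* = [[∞, -∞, -∞, -∞, -∞], [58, ∞, -∞, 59, -∞], [58, 59, ∞, 59, -∞], [49, 49, -∞, ∞, -∞], [50, 50, -∞, 50, ∞]]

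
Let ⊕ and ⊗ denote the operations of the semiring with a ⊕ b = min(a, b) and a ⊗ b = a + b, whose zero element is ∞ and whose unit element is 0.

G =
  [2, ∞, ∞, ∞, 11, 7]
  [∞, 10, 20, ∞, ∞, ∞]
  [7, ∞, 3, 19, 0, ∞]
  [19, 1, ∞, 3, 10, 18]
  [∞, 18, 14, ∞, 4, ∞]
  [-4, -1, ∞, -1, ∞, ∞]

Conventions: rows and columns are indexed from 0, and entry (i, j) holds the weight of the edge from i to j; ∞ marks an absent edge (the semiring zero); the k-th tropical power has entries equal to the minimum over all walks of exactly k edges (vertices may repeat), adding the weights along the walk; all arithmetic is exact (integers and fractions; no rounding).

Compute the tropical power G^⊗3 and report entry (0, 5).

G^⊗2:
  [3, 6, 25, 6, 13, 9]
  [27, 20, 23, 39, 20, ∞]
  [9, 18, 6, 22, 3, 14]
  [14, 4, 21, 6, 13, 21]
  [21, 22, 17, 33, 8, ∞]
  [-2, 0, 19, 2, 7, 3]
G^⊗3:
  [5, 7, 26, 8, 14, 10]
  [29, 30, 26, 42, 23, 34]
  [10, 13, 9, 13, 6, 16]
  [16, 7, 24, 9, 16, 21]
  [23, 26, 20, 36, 12, 28]
  [-1, 2, 20, 2, 9, 5]
Key observation: the optimum is the walk 0->5->0->5, with weight 7 + (-4) + 7 = 10.
Optimal value attained by: walk 0->5->0->5.
Answer: (G^⊗3)[0][5] = 10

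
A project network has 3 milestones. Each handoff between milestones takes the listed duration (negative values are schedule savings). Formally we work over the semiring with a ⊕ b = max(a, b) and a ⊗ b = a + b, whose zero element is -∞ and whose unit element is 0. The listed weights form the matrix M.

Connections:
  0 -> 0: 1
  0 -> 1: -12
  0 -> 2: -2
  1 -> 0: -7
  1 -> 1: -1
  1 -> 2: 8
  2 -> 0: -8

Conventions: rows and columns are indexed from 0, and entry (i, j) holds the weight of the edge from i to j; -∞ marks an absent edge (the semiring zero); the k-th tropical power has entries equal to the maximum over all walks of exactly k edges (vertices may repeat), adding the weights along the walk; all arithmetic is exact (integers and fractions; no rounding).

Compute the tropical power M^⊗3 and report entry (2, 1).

M^⊗2:
  [2, -11, -1]
  [0, -2, 7]
  [-7, -20, -10]
M^⊗3:
  [3, -10, 0]
  [1, -3, 6]
  [-6, -19, -9]
Key observation: the optimum is the walk 2->0->0->1, with weight (-8) + 1 + (-12) = -19.
Optimal value attained by: walk 2->0->0->1.
Answer: (M^⊗3)[2][1] = -19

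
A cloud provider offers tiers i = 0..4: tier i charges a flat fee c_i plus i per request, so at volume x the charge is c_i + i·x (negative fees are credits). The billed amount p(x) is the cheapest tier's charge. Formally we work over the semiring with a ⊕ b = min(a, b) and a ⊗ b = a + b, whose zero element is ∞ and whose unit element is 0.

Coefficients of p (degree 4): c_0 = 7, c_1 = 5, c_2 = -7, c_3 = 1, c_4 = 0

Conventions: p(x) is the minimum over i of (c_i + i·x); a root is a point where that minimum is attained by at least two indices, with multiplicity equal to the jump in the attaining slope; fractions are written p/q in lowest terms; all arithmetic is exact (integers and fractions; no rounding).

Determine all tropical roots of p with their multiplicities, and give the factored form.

hull edge (i=0, c=7) to (i=2, c=-7): slope -7, span 2
hull edge (i=2, c=-7) to (i=4, c=0): slope 7/2, span 2
Factored form: p(x) = 0 ⊗ (x ⊕ (-7/2)) ⊗ (x ⊕ (-7/2)) ⊗ (x ⊕ 7) ⊗ (x ⊕ 7)
Answer: roots = -7/2 (mult 2), 7 (mult 2)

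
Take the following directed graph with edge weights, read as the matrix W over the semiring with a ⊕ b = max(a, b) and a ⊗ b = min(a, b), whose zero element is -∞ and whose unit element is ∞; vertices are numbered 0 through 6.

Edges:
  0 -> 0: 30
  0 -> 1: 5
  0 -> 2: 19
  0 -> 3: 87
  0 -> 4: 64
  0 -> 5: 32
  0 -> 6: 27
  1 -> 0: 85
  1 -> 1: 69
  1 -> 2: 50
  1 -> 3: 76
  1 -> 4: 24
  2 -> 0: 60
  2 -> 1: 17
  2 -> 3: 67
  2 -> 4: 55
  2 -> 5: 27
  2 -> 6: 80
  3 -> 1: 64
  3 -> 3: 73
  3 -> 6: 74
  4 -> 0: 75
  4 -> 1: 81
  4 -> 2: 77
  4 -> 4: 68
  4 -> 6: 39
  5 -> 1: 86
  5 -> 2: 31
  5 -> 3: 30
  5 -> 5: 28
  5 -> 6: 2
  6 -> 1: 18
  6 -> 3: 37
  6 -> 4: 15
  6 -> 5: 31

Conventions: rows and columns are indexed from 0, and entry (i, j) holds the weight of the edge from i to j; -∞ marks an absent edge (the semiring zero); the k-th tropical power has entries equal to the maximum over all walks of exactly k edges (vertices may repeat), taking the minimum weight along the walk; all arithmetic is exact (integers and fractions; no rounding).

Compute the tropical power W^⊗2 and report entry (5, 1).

W^⊗2:
  [64, 64, 64, 73, 64, 30, 74]
  [69, 69, 50, 85, 64, 32, 74]
  [55, 64, 55, 67, 60, 32, 67]
  [64, 64, 50, 73, 24, 31, 73]
  [81, 69, 68, 76, 68, 32, 77]
  [85, 69, 50, 76, 31, 28, 31]
  [18, 37, 31, 37, 18, 28, 37]
Key observation: the optimum is the walk 5->1->1, with weight 86 min 69 = 69.
Optimal value attained by: walk 5->1->1.
Answer: (W^⊗2)[5][1] = 69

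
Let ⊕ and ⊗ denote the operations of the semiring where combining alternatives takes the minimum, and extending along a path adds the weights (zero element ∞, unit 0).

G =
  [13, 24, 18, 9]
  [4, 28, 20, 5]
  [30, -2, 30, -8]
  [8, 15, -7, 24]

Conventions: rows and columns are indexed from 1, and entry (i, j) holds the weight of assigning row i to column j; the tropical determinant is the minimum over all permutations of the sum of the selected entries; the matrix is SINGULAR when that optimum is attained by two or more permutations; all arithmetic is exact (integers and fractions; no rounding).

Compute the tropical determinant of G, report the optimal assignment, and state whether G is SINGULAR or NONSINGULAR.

σ = (1, 2, 3, 4): 13 + 28 + 30 + 24 = 95
σ = (1, 2, 4, 3): 13 + 28 + (-8) + (-7) = 26
σ = (1, 3, 2, 4): 13 + 20 + (-2) + 24 = 55
σ = (1, 3, 4, 2): 13 + 20 + (-8) + 15 = 40
σ = (1, 4, 2, 3): 13 + 5 + (-2) + (-7) = 9
σ = (1, 4, 3, 2): 13 + 5 + 30 + 15 = 63
σ = (2, 1, 3, 4): 24 + 4 + 30 + 24 = 82
σ = (2, 1, 4, 3): 24 + 4 + (-8) + (-7) = 13
σ = (2, 3, 1, 4): 24 + 20 + 30 + 24 = 98
σ = (2, 3, 4, 1): 24 + 20 + (-8) + 8 = 44
σ = (2, 4, 1, 3): 24 + 5 + 30 + (-7) = 52
σ = (2, 4, 3, 1): 24 + 5 + 30 + 8 = 67
σ = (3, 1, 2, 4): 18 + 4 + (-2) + 24 = 44
σ = (3, 1, 4, 2): 18 + 4 + (-8) + 15 = 29
σ = (3, 2, 1, 4): 18 + 28 + 30 + 24 = 100
σ = (3, 2, 4, 1): 18 + 28 + (-8) + 8 = 46
σ = (3, 4, 1, 2): 18 + 5 + 30 + 15 = 68
σ = (3, 4, 2, 1): 18 + 5 + (-2) + 8 = 29
σ = (4, 1, 2, 3): 9 + 4 + (-2) + (-7) = 4
σ = (4, 1, 3, 2): 9 + 4 + 30 + 15 = 58
σ = (4, 2, 1, 3): 9 + 28 + 30 + (-7) = 60
σ = (4, 2, 3, 1): 9 + 28 + 30 + 8 = 75
σ = (4, 3, 1, 2): 9 + 20 + 30 + 15 = 74
σ = (4, 3, 2, 1): 9 + 20 + (-2) + 8 = 35
Optimal value attained by: σ = (4, 1, 2, 3).
Answer: det⊕(G) = 4; verdict: NONSINGULAR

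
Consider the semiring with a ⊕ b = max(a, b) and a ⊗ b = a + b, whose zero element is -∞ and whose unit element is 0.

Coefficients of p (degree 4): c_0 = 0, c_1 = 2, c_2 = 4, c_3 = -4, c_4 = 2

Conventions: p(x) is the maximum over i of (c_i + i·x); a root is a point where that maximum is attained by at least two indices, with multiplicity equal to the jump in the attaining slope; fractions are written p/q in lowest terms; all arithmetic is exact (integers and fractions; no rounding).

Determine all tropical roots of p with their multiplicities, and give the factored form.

hull edge (i=0, c=0) to (i=2, c=4): slope 2, span 2
hull edge (i=2, c=4) to (i=4, c=2): slope -1, span 2
Factored form: p(x) = 2 ⊗ (x ⊕ (-2)) ⊗ (x ⊕ (-2)) ⊗ (x ⊕ 1) ⊗ (x ⊕ 1)
Answer: roots = -2 (mult 2), 1 (mult 2)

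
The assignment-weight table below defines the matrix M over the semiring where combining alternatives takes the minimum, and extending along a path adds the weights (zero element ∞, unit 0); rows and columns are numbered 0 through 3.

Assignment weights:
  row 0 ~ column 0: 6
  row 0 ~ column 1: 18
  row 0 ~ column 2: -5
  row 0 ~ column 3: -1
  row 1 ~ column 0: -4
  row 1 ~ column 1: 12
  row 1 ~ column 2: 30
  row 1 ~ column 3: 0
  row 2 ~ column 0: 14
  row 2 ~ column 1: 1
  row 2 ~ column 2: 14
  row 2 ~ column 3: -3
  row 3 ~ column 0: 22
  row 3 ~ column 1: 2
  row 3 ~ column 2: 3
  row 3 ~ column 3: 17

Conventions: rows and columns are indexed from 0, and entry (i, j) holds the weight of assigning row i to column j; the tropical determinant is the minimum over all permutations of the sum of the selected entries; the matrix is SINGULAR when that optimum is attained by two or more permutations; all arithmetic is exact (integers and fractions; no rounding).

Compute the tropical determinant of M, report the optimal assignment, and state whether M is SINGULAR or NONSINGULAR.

σ = (0, 1, 2, 3): 6 + 12 + 14 + 17 = 49
σ = (0, 1, 3, 2): 6 + 12 + (-3) + 3 = 18
σ = (0, 2, 1, 3): 6 + 30 + 1 + 17 = 54
σ = (0, 2, 3, 1): 6 + 30 + (-3) + 2 = 35
σ = (0, 3, 1, 2): 6 + 0 + 1 + 3 = 10
σ = (0, 3, 2, 1): 6 + 0 + 14 + 2 = 22
σ = (1, 0, 2, 3): 18 + (-4) + 14 + 17 = 45
σ = (1, 0, 3, 2): 18 + (-4) + (-3) + 3 = 14
σ = (1, 2, 0, 3): 18 + 30 + 14 + 17 = 79
σ = (1, 2, 3, 0): 18 + 30 + (-3) + 22 = 67
σ = (1, 3, 0, 2): 18 + 0 + 14 + 3 = 35
σ = (1, 3, 2, 0): 18 + 0 + 14 + 22 = 54
σ = (2, 0, 1, 3): (-5) + (-4) + 1 + 17 = 9
σ = (2, 0, 3, 1): (-5) + (-4) + (-3) + 2 = -10
σ = (2, 1, 0, 3): (-5) + 12 + 14 + 17 = 38
σ = (2, 1, 3, 0): (-5) + 12 + (-3) + 22 = 26
σ = (2, 3, 0, 1): (-5) + 0 + 14 + 2 = 11
σ = (2, 3, 1, 0): (-5) + 0 + 1 + 22 = 18
σ = (3, 0, 1, 2): (-1) + (-4) + 1 + 3 = -1
σ = (3, 0, 2, 1): (-1) + (-4) + 14 + 2 = 11
σ = (3, 1, 0, 2): (-1) + 12 + 14 + 3 = 28
σ = (3, 1, 2, 0): (-1) + 12 + 14 + 22 = 47
σ = (3, 2, 0, 1): (-1) + 30 + 14 + 2 = 45
σ = (3, 2, 1, 0): (-1) + 30 + 1 + 22 = 52
Optimal value attained by: σ = (2, 0, 3, 1).
Answer: det⊕(M) = -10; verdict: NONSINGULAR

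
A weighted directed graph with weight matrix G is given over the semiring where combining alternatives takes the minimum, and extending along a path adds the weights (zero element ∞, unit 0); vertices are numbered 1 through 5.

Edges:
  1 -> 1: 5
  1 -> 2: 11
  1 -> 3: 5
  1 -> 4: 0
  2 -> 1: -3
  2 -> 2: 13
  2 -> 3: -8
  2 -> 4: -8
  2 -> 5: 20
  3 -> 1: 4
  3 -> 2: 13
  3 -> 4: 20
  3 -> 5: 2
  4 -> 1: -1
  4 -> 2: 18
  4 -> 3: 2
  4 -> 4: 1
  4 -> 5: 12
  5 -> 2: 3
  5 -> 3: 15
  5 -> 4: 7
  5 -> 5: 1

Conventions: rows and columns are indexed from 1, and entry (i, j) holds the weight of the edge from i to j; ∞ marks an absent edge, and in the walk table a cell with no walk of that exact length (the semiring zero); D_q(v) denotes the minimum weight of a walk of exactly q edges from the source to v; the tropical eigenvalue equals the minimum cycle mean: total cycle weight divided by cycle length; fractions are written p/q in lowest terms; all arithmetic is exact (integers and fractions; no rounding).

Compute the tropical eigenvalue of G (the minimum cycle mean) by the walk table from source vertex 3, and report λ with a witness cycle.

q=0: [∞, ∞, 0, ∞, ∞]
q=1: [4, 13, ∞, 20, 2]
q=2: [9, 5, 5, 4, 3]
q=3: [2, 6, -3, -3, 4]
q=4: [-4, 7, -2, -2, -1]
q=5: [-3, 2, -1, -4, 0]
Optimal cycle mean attained by: cycle 2->3->5->2, total (-8) + 2 + 3, length 3.
Answer: λ = -1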